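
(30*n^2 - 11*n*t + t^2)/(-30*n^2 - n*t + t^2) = (-5*n + t)/(5*n + t)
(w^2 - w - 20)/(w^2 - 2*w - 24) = (w - 5)/(w - 6)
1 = 1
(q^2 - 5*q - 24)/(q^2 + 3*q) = (q - 8)/q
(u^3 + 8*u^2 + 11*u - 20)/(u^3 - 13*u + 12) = (u + 5)/(u - 3)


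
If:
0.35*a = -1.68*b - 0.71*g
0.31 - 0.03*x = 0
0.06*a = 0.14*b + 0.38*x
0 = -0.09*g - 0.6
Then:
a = 48.46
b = -7.28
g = -6.67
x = 10.33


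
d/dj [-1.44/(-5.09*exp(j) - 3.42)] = -7.3296*exp(j)/(5.09*exp(j) + 3.42)^2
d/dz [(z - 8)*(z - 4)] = 2*z - 12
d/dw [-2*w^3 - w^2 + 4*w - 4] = -6*w^2 - 2*w + 4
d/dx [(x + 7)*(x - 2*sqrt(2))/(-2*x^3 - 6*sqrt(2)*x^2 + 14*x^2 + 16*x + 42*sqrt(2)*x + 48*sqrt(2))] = (-(x + 7)*(x - 2*sqrt(2))*(-3*x^2 - 6*sqrt(2)*x + 14*x + 8 + 21*sqrt(2)) + (2*x - 2*sqrt(2) + 7)*(-x^3 - 3*sqrt(2)*x^2 + 7*x^2 + 8*x + 21*sqrt(2)*x + 24*sqrt(2)))/(2*(-x^3 - 3*sqrt(2)*x^2 + 7*x^2 + 8*x + 21*sqrt(2)*x + 24*sqrt(2))^2)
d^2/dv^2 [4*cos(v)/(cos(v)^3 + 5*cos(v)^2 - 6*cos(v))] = 4*(-4*sin(v)^4 + 51*sin(v)^2 - 45*cos(v)/4 - 15*cos(3*v)/4 + 15)/((cos(v) - 1)^3*(cos(v) + 6)^3)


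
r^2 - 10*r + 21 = (r - 7)*(r - 3)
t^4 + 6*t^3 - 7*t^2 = t^2*(t - 1)*(t + 7)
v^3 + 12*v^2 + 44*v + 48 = (v + 2)*(v + 4)*(v + 6)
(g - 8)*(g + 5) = g^2 - 3*g - 40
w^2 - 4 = (w - 2)*(w + 2)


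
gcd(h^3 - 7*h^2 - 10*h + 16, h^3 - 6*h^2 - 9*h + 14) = h^2 + h - 2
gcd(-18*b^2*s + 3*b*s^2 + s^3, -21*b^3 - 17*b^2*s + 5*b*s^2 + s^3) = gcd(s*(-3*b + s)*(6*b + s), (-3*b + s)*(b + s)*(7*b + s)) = -3*b + s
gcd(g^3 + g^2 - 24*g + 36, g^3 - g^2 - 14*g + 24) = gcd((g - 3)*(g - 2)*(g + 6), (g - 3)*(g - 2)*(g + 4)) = g^2 - 5*g + 6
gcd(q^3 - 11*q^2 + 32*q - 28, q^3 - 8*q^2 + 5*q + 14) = q^2 - 9*q + 14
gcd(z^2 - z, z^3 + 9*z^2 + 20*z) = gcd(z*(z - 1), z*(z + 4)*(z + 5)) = z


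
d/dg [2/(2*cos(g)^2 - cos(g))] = 2*(-sin(g)/cos(g)^2 + 4*tan(g))/(2*cos(g) - 1)^2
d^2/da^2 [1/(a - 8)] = 2/(a - 8)^3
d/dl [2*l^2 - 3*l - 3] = 4*l - 3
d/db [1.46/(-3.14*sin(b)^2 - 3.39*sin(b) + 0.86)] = (9.1688*sin(b) + 4.9494)*cos(b)/(3.14*sin(b)^2 + 3.39*sin(b) - 0.86)^2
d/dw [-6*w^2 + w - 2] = 1 - 12*w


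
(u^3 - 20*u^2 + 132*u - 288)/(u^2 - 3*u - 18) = (u^2 - 14*u + 48)/(u + 3)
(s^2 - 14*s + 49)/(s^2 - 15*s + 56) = (s - 7)/(s - 8)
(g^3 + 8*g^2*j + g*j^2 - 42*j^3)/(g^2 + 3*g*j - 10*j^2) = (g^2 + 10*g*j + 21*j^2)/(g + 5*j)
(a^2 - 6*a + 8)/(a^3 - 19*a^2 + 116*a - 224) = (a - 2)/(a^2 - 15*a + 56)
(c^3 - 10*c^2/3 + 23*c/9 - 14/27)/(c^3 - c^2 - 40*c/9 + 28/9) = (c - 1/3)/(c + 2)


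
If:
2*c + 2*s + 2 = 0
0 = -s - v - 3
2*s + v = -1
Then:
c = -3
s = 2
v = -5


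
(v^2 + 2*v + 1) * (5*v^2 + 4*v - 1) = 5*v^4 + 14*v^3 + 12*v^2 + 2*v - 1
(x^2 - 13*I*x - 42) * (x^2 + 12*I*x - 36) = x^4 - I*x^3 + 78*x^2 - 36*I*x + 1512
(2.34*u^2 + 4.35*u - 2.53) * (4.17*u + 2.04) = 9.7578*u^3 + 22.9131*u^2 - 1.6761*u - 5.1612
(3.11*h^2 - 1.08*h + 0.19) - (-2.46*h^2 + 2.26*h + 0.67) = 5.57*h^2 - 3.34*h - 0.48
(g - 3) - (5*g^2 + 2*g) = -5*g^2 - g - 3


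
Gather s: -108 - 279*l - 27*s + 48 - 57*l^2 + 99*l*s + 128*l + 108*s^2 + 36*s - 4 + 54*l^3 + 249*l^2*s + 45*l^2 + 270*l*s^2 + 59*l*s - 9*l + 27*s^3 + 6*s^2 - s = 54*l^3 - 12*l^2 - 160*l + 27*s^3 + s^2*(270*l + 114) + s*(249*l^2 + 158*l + 8) - 64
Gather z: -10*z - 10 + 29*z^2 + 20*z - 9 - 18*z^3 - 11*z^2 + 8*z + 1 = -18*z^3 + 18*z^2 + 18*z - 18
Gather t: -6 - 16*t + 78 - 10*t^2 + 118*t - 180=-10*t^2 + 102*t - 108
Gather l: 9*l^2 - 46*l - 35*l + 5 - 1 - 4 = 9*l^2 - 81*l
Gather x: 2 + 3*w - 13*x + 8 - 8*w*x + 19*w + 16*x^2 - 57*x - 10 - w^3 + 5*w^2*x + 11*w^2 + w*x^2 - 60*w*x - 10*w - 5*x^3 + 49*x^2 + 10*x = -w^3 + 11*w^2 + 12*w - 5*x^3 + x^2*(w + 65) + x*(5*w^2 - 68*w - 60)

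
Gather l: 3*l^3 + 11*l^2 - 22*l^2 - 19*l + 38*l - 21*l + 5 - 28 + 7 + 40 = 3*l^3 - 11*l^2 - 2*l + 24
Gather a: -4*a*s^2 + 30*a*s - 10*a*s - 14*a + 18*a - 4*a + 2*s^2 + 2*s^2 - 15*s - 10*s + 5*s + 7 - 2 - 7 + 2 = a*(-4*s^2 + 20*s) + 4*s^2 - 20*s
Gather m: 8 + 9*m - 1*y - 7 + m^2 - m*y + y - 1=m^2 + m*(9 - y)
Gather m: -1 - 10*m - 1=-10*m - 2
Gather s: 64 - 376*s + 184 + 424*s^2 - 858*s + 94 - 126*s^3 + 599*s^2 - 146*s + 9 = -126*s^3 + 1023*s^2 - 1380*s + 351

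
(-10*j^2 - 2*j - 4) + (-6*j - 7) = -10*j^2 - 8*j - 11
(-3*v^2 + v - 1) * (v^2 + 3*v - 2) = -3*v^4 - 8*v^3 + 8*v^2 - 5*v + 2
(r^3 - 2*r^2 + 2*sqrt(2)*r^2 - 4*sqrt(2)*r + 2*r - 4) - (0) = r^3 - 2*r^2 + 2*sqrt(2)*r^2 - 4*sqrt(2)*r + 2*r - 4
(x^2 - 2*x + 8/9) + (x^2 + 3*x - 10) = 2*x^2 + x - 82/9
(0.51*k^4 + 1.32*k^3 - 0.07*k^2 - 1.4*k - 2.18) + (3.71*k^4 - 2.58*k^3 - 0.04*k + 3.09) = 4.22*k^4 - 1.26*k^3 - 0.07*k^2 - 1.44*k + 0.91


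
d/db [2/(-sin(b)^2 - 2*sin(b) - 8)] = 4*(sin(b) + 1)*cos(b)/(sin(b)^2 + 2*sin(b) + 8)^2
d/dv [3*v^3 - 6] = 9*v^2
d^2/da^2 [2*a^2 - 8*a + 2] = 4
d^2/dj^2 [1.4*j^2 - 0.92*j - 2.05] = 2.80000000000000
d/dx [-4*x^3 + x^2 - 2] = 2*x*(1 - 6*x)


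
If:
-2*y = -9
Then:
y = 9/2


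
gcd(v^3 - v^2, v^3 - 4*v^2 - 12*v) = v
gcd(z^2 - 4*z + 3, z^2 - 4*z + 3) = z^2 - 4*z + 3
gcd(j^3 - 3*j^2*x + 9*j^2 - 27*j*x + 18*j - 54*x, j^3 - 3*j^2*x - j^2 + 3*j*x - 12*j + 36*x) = -j^2 + 3*j*x - 3*j + 9*x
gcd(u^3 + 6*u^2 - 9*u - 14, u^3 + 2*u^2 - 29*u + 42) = u^2 + 5*u - 14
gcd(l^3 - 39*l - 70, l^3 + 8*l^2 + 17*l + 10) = l^2 + 7*l + 10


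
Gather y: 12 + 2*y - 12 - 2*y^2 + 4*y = -2*y^2 + 6*y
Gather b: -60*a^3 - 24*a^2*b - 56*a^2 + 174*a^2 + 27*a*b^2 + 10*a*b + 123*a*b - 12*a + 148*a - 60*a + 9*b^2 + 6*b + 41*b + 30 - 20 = -60*a^3 + 118*a^2 + 76*a + b^2*(27*a + 9) + b*(-24*a^2 + 133*a + 47) + 10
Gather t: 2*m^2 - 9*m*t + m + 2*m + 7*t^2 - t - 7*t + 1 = 2*m^2 + 3*m + 7*t^2 + t*(-9*m - 8) + 1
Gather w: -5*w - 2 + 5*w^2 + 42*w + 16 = 5*w^2 + 37*w + 14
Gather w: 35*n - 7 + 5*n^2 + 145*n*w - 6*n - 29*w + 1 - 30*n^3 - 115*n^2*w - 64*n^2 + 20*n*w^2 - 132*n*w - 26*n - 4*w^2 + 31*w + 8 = -30*n^3 - 59*n^2 + 3*n + w^2*(20*n - 4) + w*(-115*n^2 + 13*n + 2) + 2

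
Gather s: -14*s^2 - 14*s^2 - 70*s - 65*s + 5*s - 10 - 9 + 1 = -28*s^2 - 130*s - 18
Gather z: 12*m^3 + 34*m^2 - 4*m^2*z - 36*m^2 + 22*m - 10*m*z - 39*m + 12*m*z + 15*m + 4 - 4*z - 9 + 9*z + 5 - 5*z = 12*m^3 - 2*m^2 - 2*m + z*(-4*m^2 + 2*m)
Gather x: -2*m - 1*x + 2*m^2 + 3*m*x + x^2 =2*m^2 - 2*m + x^2 + x*(3*m - 1)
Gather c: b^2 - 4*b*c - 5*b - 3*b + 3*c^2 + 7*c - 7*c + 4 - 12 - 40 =b^2 - 4*b*c - 8*b + 3*c^2 - 48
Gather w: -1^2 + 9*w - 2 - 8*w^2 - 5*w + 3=-8*w^2 + 4*w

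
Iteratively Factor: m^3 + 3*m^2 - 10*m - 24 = (m + 4)*(m^2 - m - 6) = (m - 3)*(m + 4)*(m + 2)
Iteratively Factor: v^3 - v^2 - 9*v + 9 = (v - 3)*(v^2 + 2*v - 3) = (v - 3)*(v + 3)*(v - 1)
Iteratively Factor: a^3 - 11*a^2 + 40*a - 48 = (a - 4)*(a^2 - 7*a + 12) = (a - 4)*(a - 3)*(a - 4)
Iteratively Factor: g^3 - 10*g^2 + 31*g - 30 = (g - 2)*(g^2 - 8*g + 15) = (g - 3)*(g - 2)*(g - 5)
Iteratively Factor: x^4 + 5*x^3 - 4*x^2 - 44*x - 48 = (x + 2)*(x^3 + 3*x^2 - 10*x - 24) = (x - 3)*(x + 2)*(x^2 + 6*x + 8) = (x - 3)*(x + 2)^2*(x + 4)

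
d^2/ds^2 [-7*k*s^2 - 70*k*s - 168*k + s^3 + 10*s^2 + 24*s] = -14*k + 6*s + 20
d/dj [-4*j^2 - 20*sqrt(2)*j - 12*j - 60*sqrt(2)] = -8*j - 20*sqrt(2) - 12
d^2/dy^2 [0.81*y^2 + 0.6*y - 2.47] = 1.62000000000000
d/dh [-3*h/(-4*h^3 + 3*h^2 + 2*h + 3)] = 3*(-8*h^3 + 3*h^2 - 3)/(16*h^6 - 24*h^5 - 7*h^4 - 12*h^3 + 22*h^2 + 12*h + 9)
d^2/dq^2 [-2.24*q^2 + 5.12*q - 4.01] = -4.48000000000000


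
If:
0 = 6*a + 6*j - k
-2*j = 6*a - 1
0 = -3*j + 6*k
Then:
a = 11/42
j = -2/7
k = -1/7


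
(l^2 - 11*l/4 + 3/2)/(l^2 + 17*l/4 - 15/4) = (l - 2)/(l + 5)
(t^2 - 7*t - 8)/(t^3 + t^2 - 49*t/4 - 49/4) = 4*(t - 8)/(4*t^2 - 49)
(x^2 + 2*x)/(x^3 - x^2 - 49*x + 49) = x*(x + 2)/(x^3 - x^2 - 49*x + 49)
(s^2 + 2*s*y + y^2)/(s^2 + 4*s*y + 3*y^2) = (s + y)/(s + 3*y)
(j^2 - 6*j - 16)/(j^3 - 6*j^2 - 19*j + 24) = (j + 2)/(j^2 + 2*j - 3)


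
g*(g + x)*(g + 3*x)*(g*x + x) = g^4*x + 4*g^3*x^2 + g^3*x + 3*g^2*x^3 + 4*g^2*x^2 + 3*g*x^3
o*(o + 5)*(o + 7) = o^3 + 12*o^2 + 35*o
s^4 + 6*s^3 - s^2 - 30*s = s*(s - 2)*(s + 3)*(s + 5)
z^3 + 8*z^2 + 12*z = z*(z + 2)*(z + 6)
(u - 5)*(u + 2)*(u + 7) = u^3 + 4*u^2 - 31*u - 70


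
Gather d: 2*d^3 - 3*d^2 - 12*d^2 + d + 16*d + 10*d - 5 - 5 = 2*d^3 - 15*d^2 + 27*d - 10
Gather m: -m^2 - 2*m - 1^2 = -m^2 - 2*m - 1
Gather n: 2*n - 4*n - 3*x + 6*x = -2*n + 3*x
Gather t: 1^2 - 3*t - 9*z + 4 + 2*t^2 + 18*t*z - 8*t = 2*t^2 + t*(18*z - 11) - 9*z + 5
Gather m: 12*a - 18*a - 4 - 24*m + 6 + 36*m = -6*a + 12*m + 2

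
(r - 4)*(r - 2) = r^2 - 6*r + 8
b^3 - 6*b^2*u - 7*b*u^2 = b*(b - 7*u)*(b + u)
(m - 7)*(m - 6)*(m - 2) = m^3 - 15*m^2 + 68*m - 84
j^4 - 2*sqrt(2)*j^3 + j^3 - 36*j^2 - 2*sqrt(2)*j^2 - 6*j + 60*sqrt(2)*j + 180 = (j - 5)*(j + 6)*(j - 3*sqrt(2))*(j + sqrt(2))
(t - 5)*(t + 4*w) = t^2 + 4*t*w - 5*t - 20*w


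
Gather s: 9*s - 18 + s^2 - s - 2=s^2 + 8*s - 20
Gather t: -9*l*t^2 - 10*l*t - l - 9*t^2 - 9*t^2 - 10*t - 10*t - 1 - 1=-l + t^2*(-9*l - 18) + t*(-10*l - 20) - 2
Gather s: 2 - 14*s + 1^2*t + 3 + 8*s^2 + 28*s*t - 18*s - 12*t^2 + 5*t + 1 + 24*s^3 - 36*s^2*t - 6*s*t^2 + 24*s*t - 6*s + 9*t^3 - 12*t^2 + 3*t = 24*s^3 + s^2*(8 - 36*t) + s*(-6*t^2 + 52*t - 38) + 9*t^3 - 24*t^2 + 9*t + 6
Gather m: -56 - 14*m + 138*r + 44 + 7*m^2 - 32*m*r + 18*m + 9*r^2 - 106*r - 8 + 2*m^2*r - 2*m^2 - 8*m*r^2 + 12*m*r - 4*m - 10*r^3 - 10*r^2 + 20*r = m^2*(2*r + 5) + m*(-8*r^2 - 20*r) - 10*r^3 - r^2 + 52*r - 20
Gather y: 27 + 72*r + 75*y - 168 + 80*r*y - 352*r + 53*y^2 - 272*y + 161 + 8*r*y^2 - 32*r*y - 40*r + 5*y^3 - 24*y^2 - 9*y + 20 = -320*r + 5*y^3 + y^2*(8*r + 29) + y*(48*r - 206) + 40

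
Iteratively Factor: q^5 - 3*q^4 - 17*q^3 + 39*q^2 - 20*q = (q - 1)*(q^4 - 2*q^3 - 19*q^2 + 20*q) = q*(q - 1)*(q^3 - 2*q^2 - 19*q + 20) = q*(q - 1)^2*(q^2 - q - 20) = q*(q - 1)^2*(q + 4)*(q - 5)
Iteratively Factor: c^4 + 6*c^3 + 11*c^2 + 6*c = (c + 2)*(c^3 + 4*c^2 + 3*c) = (c + 1)*(c + 2)*(c^2 + 3*c) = c*(c + 1)*(c + 2)*(c + 3)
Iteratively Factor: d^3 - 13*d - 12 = (d - 4)*(d^2 + 4*d + 3) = (d - 4)*(d + 1)*(d + 3)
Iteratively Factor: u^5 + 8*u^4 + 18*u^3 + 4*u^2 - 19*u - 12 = (u + 1)*(u^4 + 7*u^3 + 11*u^2 - 7*u - 12) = (u + 1)*(u + 4)*(u^3 + 3*u^2 - u - 3) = (u + 1)*(u + 3)*(u + 4)*(u^2 - 1) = (u + 1)^2*(u + 3)*(u + 4)*(u - 1)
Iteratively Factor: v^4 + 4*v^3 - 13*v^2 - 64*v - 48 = (v + 4)*(v^3 - 13*v - 12) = (v + 3)*(v + 4)*(v^2 - 3*v - 4) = (v + 1)*(v + 3)*(v + 4)*(v - 4)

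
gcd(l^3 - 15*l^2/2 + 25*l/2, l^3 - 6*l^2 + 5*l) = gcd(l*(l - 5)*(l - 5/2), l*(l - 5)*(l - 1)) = l^2 - 5*l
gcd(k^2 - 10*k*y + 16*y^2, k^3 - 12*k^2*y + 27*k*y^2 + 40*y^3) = -k + 8*y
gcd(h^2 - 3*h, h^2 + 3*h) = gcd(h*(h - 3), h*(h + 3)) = h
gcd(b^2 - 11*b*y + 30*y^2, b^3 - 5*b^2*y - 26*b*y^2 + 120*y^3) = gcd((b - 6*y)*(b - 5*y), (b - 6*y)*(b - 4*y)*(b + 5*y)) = -b + 6*y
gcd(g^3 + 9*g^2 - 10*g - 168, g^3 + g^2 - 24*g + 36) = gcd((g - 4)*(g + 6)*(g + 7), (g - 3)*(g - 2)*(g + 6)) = g + 6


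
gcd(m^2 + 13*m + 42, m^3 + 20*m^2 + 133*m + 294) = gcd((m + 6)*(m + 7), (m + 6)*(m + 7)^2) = m^2 + 13*m + 42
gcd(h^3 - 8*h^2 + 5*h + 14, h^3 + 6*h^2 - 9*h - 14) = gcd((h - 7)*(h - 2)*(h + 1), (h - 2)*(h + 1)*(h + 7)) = h^2 - h - 2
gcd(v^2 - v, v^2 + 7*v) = v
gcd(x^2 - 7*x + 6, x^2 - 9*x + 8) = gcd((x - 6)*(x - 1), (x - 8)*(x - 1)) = x - 1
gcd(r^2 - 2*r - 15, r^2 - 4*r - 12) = 1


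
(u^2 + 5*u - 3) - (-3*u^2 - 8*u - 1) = 4*u^2 + 13*u - 2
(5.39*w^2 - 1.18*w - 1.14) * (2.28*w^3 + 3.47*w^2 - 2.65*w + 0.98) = 12.2892*w^5 + 16.0129*w^4 - 20.9773*w^3 + 4.4534*w^2 + 1.8646*w - 1.1172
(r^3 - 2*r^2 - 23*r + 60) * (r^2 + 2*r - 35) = r^5 - 62*r^3 + 84*r^2 + 925*r - 2100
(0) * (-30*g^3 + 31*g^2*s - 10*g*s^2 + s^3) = 0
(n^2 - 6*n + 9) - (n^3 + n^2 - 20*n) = -n^3 + 14*n + 9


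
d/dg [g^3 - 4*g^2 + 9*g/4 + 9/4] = 3*g^2 - 8*g + 9/4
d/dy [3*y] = 3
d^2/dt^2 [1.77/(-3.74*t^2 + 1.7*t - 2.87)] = (49.516104*t^2 - 22.50732*t - 1.77*(7.48*t - 1.7)*(14.96*t - 3.4) + 37.997652)/(3.74*t^2 - 1.7*t + 2.87)^3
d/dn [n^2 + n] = 2*n + 1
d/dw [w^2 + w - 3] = 2*w + 1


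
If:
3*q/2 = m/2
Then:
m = 3*q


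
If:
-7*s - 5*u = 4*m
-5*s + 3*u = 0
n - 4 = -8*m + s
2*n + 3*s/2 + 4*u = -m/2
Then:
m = 368/835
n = 60/167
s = -96/835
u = -32/167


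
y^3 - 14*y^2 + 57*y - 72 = (y - 8)*(y - 3)^2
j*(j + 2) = j^2 + 2*j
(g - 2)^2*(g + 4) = g^3 - 12*g + 16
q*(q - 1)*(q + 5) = q^3 + 4*q^2 - 5*q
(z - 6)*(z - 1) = z^2 - 7*z + 6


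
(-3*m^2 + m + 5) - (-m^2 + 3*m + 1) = -2*m^2 - 2*m + 4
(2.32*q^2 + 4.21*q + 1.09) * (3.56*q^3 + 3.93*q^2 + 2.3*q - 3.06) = 8.2592*q^5 + 24.1052*q^4 + 25.7617*q^3 + 6.8675*q^2 - 10.3756*q - 3.3354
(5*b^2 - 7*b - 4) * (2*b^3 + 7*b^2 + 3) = 10*b^5 + 21*b^4 - 57*b^3 - 13*b^2 - 21*b - 12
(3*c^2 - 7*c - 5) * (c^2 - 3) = 3*c^4 - 7*c^3 - 14*c^2 + 21*c + 15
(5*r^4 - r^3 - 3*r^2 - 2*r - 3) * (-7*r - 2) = -35*r^5 - 3*r^4 + 23*r^3 + 20*r^2 + 25*r + 6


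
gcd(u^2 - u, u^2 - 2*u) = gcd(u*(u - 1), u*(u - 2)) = u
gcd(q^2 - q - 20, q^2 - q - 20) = q^2 - q - 20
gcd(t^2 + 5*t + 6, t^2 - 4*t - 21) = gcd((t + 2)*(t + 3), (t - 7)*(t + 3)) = t + 3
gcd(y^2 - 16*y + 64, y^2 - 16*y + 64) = y^2 - 16*y + 64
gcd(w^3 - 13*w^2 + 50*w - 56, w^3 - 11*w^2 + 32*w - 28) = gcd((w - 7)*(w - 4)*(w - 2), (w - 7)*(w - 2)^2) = w^2 - 9*w + 14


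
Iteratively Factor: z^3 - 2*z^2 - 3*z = (z - 3)*(z^2 + z) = (z - 3)*(z + 1)*(z)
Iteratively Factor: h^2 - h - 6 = (h + 2)*(h - 3)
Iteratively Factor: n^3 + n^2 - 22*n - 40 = (n + 2)*(n^2 - n - 20) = (n - 5)*(n + 2)*(n + 4)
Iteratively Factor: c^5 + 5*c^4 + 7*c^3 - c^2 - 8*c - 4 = (c + 2)*(c^4 + 3*c^3 + c^2 - 3*c - 2) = (c - 1)*(c + 2)*(c^3 + 4*c^2 + 5*c + 2) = (c - 1)*(c + 1)*(c + 2)*(c^2 + 3*c + 2) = (c - 1)*(c + 1)*(c + 2)^2*(c + 1)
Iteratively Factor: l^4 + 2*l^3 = (l + 2)*(l^3) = l*(l + 2)*(l^2) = l^2*(l + 2)*(l)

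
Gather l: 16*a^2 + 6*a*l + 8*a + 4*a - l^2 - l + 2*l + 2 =16*a^2 + 12*a - l^2 + l*(6*a + 1) + 2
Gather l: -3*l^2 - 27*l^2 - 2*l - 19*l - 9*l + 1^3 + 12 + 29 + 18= -30*l^2 - 30*l + 60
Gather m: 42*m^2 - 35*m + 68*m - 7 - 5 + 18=42*m^2 + 33*m + 6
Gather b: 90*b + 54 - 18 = 90*b + 36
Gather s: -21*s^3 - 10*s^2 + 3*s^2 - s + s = -21*s^3 - 7*s^2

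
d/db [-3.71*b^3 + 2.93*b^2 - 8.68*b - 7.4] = -11.13*b^2 + 5.86*b - 8.68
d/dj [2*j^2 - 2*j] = 4*j - 2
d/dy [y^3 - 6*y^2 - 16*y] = 3*y^2 - 12*y - 16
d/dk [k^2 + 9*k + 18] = 2*k + 9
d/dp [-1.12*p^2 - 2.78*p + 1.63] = -2.24*p - 2.78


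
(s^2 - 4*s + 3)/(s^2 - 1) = (s - 3)/(s + 1)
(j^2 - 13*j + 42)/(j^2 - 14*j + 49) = (j - 6)/(j - 7)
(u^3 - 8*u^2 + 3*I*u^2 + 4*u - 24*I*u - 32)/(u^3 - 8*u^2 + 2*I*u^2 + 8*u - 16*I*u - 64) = (u - I)/(u - 2*I)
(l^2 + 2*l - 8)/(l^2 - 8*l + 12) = (l + 4)/(l - 6)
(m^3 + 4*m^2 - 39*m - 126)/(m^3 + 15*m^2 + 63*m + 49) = (m^2 - 3*m - 18)/(m^2 + 8*m + 7)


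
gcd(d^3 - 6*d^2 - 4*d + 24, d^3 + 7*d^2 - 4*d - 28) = d^2 - 4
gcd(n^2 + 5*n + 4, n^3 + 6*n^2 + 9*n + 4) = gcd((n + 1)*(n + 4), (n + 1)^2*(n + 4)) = n^2 + 5*n + 4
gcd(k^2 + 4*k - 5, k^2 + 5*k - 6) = k - 1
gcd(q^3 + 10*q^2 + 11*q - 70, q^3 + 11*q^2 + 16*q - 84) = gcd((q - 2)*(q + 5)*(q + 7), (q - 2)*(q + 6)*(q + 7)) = q^2 + 5*q - 14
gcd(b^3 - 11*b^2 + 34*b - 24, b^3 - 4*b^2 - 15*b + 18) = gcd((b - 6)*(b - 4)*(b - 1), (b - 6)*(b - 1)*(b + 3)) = b^2 - 7*b + 6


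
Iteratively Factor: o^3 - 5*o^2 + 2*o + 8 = (o - 4)*(o^2 - o - 2) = (o - 4)*(o - 2)*(o + 1)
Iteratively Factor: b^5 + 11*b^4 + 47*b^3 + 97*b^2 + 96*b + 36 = (b + 1)*(b^4 + 10*b^3 + 37*b^2 + 60*b + 36) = (b + 1)*(b + 2)*(b^3 + 8*b^2 + 21*b + 18) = (b + 1)*(b + 2)^2*(b^2 + 6*b + 9) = (b + 1)*(b + 2)^2*(b + 3)*(b + 3)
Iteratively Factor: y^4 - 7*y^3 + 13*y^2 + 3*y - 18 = (y - 3)*(y^3 - 4*y^2 + y + 6) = (y - 3)^2*(y^2 - y - 2) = (y - 3)^2*(y - 2)*(y + 1)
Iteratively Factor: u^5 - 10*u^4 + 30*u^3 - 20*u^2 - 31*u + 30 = (u - 1)*(u^4 - 9*u^3 + 21*u^2 + u - 30) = (u - 2)*(u - 1)*(u^3 - 7*u^2 + 7*u + 15) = (u - 2)*(u - 1)*(u + 1)*(u^2 - 8*u + 15) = (u - 5)*(u - 2)*(u - 1)*(u + 1)*(u - 3)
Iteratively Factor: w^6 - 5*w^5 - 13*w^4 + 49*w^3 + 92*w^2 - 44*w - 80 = (w + 2)*(w^5 - 7*w^4 + w^3 + 47*w^2 - 2*w - 40) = (w - 5)*(w + 2)*(w^4 - 2*w^3 - 9*w^2 + 2*w + 8) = (w - 5)*(w + 2)^2*(w^3 - 4*w^2 - w + 4) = (w - 5)*(w + 1)*(w + 2)^2*(w^2 - 5*w + 4) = (w - 5)*(w - 4)*(w + 1)*(w + 2)^2*(w - 1)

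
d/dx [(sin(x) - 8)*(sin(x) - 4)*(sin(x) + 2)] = (3*sin(x)^2 - 20*sin(x) + 8)*cos(x)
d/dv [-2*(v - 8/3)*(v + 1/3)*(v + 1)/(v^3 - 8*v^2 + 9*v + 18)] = 20*(6*v^2 - 34*v + 45)/(9*(v^4 - 18*v^3 + 117*v^2 - 324*v + 324))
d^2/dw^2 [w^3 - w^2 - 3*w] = 6*w - 2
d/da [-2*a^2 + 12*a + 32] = 12 - 4*a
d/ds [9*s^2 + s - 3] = 18*s + 1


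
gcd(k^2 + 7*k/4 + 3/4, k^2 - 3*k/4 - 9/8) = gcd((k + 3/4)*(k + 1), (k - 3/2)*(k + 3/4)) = k + 3/4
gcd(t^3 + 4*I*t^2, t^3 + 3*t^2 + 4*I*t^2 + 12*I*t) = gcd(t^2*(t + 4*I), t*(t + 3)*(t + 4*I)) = t^2 + 4*I*t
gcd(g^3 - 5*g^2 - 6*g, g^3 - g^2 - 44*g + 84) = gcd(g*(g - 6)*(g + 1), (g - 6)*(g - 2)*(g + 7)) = g - 6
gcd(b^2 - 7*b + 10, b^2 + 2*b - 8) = b - 2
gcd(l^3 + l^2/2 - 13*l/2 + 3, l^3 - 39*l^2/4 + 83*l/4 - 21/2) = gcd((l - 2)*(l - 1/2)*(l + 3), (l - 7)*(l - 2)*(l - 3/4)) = l - 2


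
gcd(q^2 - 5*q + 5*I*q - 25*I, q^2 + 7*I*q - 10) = q + 5*I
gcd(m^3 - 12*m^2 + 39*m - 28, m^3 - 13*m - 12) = m - 4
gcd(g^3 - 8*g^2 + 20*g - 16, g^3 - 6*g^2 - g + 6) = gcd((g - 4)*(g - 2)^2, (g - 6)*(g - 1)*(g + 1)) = 1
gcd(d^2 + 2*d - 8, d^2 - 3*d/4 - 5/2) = d - 2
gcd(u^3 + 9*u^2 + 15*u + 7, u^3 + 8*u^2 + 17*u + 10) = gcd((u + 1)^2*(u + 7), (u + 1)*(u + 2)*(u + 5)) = u + 1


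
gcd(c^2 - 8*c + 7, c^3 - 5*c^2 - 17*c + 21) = c^2 - 8*c + 7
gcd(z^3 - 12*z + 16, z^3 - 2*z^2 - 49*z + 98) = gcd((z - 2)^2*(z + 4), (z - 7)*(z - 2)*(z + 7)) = z - 2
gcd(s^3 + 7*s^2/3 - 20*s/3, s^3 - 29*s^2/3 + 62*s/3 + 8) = 1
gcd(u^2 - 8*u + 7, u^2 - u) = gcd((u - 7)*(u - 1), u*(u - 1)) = u - 1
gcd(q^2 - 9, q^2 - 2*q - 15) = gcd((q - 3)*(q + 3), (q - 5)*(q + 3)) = q + 3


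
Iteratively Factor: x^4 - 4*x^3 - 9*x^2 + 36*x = (x - 4)*(x^3 - 9*x) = (x - 4)*(x - 3)*(x^2 + 3*x) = (x - 4)*(x - 3)*(x + 3)*(x)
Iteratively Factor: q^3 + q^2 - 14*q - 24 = (q + 2)*(q^2 - q - 12) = (q - 4)*(q + 2)*(q + 3)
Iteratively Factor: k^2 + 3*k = (k + 3)*(k)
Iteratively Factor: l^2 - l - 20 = (l - 5)*(l + 4)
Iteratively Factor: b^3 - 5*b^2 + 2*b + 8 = (b - 2)*(b^2 - 3*b - 4) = (b - 4)*(b - 2)*(b + 1)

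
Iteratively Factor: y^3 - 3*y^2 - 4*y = (y + 1)*(y^2 - 4*y) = (y - 4)*(y + 1)*(y)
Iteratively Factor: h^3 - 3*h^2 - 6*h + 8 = (h + 2)*(h^2 - 5*h + 4) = (h - 4)*(h + 2)*(h - 1)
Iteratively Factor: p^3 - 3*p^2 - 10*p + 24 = (p + 3)*(p^2 - 6*p + 8) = (p - 2)*(p + 3)*(p - 4)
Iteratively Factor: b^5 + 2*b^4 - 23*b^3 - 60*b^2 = (b)*(b^4 + 2*b^3 - 23*b^2 - 60*b) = b*(b - 5)*(b^3 + 7*b^2 + 12*b) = b*(b - 5)*(b + 4)*(b^2 + 3*b) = b^2*(b - 5)*(b + 4)*(b + 3)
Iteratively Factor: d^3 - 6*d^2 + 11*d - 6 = (d - 1)*(d^2 - 5*d + 6) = (d - 3)*(d - 1)*(d - 2)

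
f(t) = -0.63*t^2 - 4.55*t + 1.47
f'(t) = -1.26*t - 4.55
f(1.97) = -9.94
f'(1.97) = -7.03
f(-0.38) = 3.11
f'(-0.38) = -4.07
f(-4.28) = 9.40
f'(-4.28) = 0.84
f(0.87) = -2.97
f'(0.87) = -5.65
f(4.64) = -33.21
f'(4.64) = -10.40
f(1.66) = -7.82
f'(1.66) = -6.64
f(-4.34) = 9.35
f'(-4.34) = 0.92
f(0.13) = 0.87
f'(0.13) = -4.71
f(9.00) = -90.51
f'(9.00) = -15.89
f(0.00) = 1.47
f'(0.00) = -4.55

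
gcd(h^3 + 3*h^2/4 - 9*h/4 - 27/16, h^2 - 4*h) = 1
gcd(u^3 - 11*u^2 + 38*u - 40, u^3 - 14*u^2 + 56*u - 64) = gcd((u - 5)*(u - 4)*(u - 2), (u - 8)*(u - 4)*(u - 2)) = u^2 - 6*u + 8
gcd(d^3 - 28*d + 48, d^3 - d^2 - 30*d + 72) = d^2 + 2*d - 24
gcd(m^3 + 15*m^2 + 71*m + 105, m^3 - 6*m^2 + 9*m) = 1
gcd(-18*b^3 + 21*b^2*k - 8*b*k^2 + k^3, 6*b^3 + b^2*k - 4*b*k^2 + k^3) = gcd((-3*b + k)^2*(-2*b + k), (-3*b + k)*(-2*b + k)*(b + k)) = 6*b^2 - 5*b*k + k^2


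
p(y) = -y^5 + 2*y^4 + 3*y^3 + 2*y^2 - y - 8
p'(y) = -5*y^4 + 8*y^3 + 9*y^2 + 4*y - 1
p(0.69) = -6.46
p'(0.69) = 7.54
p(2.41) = 29.37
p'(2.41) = 4.22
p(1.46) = 6.59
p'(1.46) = 26.20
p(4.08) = -351.41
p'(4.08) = -677.04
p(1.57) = 9.58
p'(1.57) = 28.04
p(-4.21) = 1758.64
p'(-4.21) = -2025.99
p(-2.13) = 59.22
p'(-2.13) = -148.91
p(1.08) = -1.72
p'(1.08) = 17.09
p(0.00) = -8.00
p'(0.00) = -1.00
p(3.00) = 7.00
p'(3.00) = -97.00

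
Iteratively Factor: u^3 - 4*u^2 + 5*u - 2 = (u - 1)*(u^2 - 3*u + 2) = (u - 1)^2*(u - 2)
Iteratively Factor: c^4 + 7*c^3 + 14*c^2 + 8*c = (c + 4)*(c^3 + 3*c^2 + 2*c) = c*(c + 4)*(c^2 + 3*c + 2) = c*(c + 1)*(c + 4)*(c + 2)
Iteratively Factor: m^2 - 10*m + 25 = (m - 5)*(m - 5)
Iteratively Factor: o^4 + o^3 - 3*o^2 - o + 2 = (o + 1)*(o^3 - 3*o + 2) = (o + 1)*(o + 2)*(o^2 - 2*o + 1) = (o - 1)*(o + 1)*(o + 2)*(o - 1)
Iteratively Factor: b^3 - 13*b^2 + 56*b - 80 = (b - 5)*(b^2 - 8*b + 16) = (b - 5)*(b - 4)*(b - 4)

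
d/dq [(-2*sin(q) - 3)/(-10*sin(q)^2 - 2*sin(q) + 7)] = 20*(-3*sin(q) + cos(q)^2 - 2)*cos(q)/(10*sin(q)^2 + 2*sin(q) - 7)^2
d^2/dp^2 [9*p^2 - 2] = 18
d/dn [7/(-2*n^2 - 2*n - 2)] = 7*(2*n + 1)/(2*(n^2 + n + 1)^2)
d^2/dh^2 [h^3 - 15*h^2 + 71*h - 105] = 6*h - 30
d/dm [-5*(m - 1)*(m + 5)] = -10*m - 20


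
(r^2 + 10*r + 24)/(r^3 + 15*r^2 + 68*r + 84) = (r + 4)/(r^2 + 9*r + 14)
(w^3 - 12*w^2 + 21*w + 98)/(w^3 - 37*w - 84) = (w^2 - 5*w - 14)/(w^2 + 7*w + 12)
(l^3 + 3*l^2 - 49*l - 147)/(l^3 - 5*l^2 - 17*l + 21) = (l + 7)/(l - 1)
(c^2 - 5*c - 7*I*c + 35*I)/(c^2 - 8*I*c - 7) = (c - 5)/(c - I)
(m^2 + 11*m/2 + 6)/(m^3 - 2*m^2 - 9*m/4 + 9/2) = 2*(m + 4)/(2*m^2 - 7*m + 6)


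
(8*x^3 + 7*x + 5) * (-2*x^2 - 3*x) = -16*x^5 - 24*x^4 - 14*x^3 - 31*x^2 - 15*x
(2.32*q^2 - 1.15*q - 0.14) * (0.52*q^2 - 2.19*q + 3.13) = 1.2064*q^4 - 5.6788*q^3 + 9.7073*q^2 - 3.2929*q - 0.4382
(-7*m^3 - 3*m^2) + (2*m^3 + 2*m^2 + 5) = -5*m^3 - m^2 + 5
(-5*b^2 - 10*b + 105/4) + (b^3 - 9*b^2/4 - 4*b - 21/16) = b^3 - 29*b^2/4 - 14*b + 399/16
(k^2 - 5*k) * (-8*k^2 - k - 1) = -8*k^4 + 39*k^3 + 4*k^2 + 5*k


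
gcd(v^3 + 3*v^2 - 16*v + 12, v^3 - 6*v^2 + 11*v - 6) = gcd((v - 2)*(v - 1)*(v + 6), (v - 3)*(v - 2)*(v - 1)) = v^2 - 3*v + 2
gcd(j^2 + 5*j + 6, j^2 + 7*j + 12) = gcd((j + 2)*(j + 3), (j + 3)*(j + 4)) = j + 3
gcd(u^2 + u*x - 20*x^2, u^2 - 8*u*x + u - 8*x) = 1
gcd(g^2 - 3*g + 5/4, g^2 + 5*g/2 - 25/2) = g - 5/2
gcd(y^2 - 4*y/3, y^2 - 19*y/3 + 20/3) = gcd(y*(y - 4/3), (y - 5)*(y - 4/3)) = y - 4/3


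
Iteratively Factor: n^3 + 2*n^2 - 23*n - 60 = (n + 3)*(n^2 - n - 20) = (n - 5)*(n + 3)*(n + 4)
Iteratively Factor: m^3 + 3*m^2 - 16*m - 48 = (m + 3)*(m^2 - 16) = (m + 3)*(m + 4)*(m - 4)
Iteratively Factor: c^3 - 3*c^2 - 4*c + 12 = (c - 2)*(c^2 - c - 6) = (c - 3)*(c - 2)*(c + 2)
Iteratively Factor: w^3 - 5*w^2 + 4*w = (w - 1)*(w^2 - 4*w) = w*(w - 1)*(w - 4)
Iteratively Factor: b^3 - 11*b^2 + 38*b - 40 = (b - 5)*(b^2 - 6*b + 8) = (b - 5)*(b - 2)*(b - 4)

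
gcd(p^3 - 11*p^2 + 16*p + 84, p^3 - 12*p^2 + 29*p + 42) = p^2 - 13*p + 42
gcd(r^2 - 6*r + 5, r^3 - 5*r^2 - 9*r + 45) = r - 5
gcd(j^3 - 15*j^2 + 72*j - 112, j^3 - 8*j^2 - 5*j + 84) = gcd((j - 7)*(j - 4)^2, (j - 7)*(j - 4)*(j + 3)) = j^2 - 11*j + 28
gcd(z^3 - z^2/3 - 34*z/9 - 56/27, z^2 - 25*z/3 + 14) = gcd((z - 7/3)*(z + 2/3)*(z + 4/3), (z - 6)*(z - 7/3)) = z - 7/3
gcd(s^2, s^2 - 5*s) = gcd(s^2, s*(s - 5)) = s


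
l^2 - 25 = (l - 5)*(l + 5)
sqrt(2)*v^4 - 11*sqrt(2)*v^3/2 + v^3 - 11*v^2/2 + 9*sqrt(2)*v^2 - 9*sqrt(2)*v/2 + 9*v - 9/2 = (v - 3)*(v - 3/2)*(v - 1)*(sqrt(2)*v + 1)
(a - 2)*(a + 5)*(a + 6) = a^3 + 9*a^2 + 8*a - 60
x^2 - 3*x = x*(x - 3)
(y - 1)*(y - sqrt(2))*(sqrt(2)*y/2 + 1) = sqrt(2)*y^3/2 - sqrt(2)*y^2/2 - sqrt(2)*y + sqrt(2)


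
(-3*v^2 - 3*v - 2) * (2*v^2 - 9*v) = -6*v^4 + 21*v^3 + 23*v^2 + 18*v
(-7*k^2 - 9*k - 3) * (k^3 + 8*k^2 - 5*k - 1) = -7*k^5 - 65*k^4 - 40*k^3 + 28*k^2 + 24*k + 3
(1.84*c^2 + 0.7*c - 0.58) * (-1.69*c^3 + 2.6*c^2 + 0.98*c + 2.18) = -3.1096*c^5 + 3.601*c^4 + 4.6034*c^3 + 3.1892*c^2 + 0.9576*c - 1.2644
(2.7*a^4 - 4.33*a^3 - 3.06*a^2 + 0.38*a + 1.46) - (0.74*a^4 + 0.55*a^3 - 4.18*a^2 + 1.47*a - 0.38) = 1.96*a^4 - 4.88*a^3 + 1.12*a^2 - 1.09*a + 1.84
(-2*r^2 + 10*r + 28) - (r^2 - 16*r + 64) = -3*r^2 + 26*r - 36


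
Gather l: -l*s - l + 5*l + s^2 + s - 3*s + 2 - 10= l*(4 - s) + s^2 - 2*s - 8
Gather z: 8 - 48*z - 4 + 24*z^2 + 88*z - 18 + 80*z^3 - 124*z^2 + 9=80*z^3 - 100*z^2 + 40*z - 5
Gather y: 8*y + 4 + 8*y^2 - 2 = 8*y^2 + 8*y + 2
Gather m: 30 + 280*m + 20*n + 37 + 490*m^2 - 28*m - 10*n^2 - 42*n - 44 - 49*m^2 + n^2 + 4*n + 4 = 441*m^2 + 252*m - 9*n^2 - 18*n + 27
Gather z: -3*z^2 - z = -3*z^2 - z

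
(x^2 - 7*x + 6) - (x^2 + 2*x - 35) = 41 - 9*x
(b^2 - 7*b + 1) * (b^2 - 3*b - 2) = b^4 - 10*b^3 + 20*b^2 + 11*b - 2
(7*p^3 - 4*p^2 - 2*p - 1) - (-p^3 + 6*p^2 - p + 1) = 8*p^3 - 10*p^2 - p - 2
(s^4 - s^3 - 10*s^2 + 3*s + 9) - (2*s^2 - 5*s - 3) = s^4 - s^3 - 12*s^2 + 8*s + 12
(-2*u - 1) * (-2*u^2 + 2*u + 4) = 4*u^3 - 2*u^2 - 10*u - 4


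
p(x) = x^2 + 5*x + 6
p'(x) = 2*x + 5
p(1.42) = 15.12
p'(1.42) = 7.84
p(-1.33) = 1.12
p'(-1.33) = 2.34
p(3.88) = 40.45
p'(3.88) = 12.76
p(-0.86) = 2.44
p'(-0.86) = 3.28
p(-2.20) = -0.16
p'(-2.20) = 0.60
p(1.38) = 14.80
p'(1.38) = 7.76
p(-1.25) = 1.31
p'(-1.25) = 2.50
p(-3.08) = 0.09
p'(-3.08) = -1.16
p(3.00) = 30.00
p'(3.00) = 11.00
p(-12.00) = 90.00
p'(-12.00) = -19.00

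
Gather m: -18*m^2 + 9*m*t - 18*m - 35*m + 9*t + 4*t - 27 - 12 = -18*m^2 + m*(9*t - 53) + 13*t - 39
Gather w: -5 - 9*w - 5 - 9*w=-18*w - 10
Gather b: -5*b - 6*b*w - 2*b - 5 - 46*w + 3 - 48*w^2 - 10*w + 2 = b*(-6*w - 7) - 48*w^2 - 56*w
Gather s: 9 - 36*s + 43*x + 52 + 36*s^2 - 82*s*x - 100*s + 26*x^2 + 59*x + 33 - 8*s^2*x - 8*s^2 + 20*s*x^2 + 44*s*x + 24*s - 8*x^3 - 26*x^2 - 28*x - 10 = s^2*(28 - 8*x) + s*(20*x^2 - 38*x - 112) - 8*x^3 + 74*x + 84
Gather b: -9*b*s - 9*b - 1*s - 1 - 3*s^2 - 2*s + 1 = b*(-9*s - 9) - 3*s^2 - 3*s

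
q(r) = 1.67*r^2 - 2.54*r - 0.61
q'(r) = 3.34*r - 2.54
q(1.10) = -1.38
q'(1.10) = 1.13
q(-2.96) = 21.54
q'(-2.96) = -12.43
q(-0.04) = -0.51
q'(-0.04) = -2.67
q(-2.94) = 21.29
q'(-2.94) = -12.36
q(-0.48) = 0.99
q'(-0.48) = -4.14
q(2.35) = 2.64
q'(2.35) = 5.31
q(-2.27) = 13.76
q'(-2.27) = -10.12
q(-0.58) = 1.42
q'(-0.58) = -4.48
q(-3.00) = 22.04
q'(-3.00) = -12.56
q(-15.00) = 413.24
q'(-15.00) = -52.64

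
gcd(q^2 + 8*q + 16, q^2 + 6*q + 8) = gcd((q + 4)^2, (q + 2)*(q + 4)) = q + 4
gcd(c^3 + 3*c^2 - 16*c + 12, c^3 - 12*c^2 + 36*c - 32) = c - 2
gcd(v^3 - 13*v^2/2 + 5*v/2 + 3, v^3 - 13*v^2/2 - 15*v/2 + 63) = v - 6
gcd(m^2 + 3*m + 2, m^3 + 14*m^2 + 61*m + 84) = 1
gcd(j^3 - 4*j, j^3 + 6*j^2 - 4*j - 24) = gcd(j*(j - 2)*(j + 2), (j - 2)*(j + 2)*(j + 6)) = j^2 - 4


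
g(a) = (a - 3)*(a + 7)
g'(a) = 2*a + 4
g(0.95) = -16.30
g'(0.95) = 5.90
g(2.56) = -4.21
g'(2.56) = 9.12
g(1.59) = -12.11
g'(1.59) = 7.18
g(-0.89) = -23.77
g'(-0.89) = 2.22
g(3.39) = 4.05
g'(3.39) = 10.78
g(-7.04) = 0.40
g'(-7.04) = -10.08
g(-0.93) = -23.86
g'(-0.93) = 2.14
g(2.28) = -6.68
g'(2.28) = 8.56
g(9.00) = 96.00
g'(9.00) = 22.00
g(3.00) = 0.00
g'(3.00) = 10.00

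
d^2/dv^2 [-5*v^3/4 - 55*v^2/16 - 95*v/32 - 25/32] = -15*v/2 - 55/8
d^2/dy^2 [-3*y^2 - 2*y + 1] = -6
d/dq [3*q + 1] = 3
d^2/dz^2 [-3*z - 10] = 0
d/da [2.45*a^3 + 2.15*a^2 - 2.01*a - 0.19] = 7.35*a^2 + 4.3*a - 2.01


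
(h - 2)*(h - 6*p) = h^2 - 6*h*p - 2*h + 12*p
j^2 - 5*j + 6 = (j - 3)*(j - 2)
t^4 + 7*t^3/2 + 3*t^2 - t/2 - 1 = (t - 1/2)*(t + 1)^2*(t + 2)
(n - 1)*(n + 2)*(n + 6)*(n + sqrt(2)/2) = n^4 + sqrt(2)*n^3/2 + 7*n^3 + 4*n^2 + 7*sqrt(2)*n^2/2 - 12*n + 2*sqrt(2)*n - 6*sqrt(2)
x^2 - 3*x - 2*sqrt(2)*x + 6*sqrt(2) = (x - 3)*(x - 2*sqrt(2))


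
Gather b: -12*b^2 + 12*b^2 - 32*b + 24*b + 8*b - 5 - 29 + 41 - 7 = 0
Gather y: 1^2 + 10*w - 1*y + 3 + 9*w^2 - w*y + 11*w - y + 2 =9*w^2 + 21*w + y*(-w - 2) + 6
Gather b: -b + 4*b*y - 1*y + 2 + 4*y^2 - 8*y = b*(4*y - 1) + 4*y^2 - 9*y + 2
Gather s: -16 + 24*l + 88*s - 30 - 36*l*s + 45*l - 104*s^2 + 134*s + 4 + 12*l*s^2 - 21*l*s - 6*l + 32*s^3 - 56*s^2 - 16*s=63*l + 32*s^3 + s^2*(12*l - 160) + s*(206 - 57*l) - 42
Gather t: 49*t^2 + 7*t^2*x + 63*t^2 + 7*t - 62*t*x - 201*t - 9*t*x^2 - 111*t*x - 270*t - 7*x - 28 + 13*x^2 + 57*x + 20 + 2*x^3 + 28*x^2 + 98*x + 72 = t^2*(7*x + 112) + t*(-9*x^2 - 173*x - 464) + 2*x^3 + 41*x^2 + 148*x + 64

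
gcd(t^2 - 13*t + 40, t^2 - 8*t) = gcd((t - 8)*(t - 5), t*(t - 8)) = t - 8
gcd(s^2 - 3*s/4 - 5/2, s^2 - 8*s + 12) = s - 2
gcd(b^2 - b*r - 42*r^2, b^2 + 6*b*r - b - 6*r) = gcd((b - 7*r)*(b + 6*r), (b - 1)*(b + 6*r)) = b + 6*r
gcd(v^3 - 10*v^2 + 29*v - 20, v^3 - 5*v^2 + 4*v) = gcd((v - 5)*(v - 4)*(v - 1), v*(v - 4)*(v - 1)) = v^2 - 5*v + 4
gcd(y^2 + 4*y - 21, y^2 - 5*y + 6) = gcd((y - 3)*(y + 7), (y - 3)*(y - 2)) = y - 3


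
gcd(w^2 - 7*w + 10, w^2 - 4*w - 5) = w - 5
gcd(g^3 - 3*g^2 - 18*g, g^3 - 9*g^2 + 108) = g^2 - 3*g - 18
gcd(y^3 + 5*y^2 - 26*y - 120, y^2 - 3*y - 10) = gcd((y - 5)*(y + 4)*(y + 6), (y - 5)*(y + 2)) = y - 5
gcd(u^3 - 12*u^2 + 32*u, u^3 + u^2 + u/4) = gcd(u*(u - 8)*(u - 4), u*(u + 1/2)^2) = u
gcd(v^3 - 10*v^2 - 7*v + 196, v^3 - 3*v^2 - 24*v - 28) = v - 7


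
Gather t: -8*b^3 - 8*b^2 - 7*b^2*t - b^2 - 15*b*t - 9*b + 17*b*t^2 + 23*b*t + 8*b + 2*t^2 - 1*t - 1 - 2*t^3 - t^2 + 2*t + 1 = -8*b^3 - 9*b^2 - b - 2*t^3 + t^2*(17*b + 1) + t*(-7*b^2 + 8*b + 1)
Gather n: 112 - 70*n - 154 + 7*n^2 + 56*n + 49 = 7*n^2 - 14*n + 7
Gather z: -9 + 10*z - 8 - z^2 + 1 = -z^2 + 10*z - 16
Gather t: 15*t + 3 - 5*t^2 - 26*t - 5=-5*t^2 - 11*t - 2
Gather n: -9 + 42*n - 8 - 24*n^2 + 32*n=-24*n^2 + 74*n - 17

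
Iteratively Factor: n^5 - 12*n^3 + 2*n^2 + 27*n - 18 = (n - 1)*(n^4 + n^3 - 11*n^2 - 9*n + 18) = (n - 1)*(n + 2)*(n^3 - n^2 - 9*n + 9) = (n - 1)^2*(n + 2)*(n^2 - 9) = (n - 1)^2*(n + 2)*(n + 3)*(n - 3)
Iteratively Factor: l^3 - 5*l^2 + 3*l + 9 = (l - 3)*(l^2 - 2*l - 3) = (l - 3)^2*(l + 1)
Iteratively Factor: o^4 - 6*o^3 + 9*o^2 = (o - 3)*(o^3 - 3*o^2) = o*(o - 3)*(o^2 - 3*o) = o*(o - 3)^2*(o)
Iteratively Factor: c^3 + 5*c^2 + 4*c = (c + 4)*(c^2 + c) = (c + 1)*(c + 4)*(c)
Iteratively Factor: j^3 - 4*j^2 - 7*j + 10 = (j - 1)*(j^2 - 3*j - 10) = (j - 5)*(j - 1)*(j + 2)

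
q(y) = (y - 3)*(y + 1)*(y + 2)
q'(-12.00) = 425.00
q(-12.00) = -1650.00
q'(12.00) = 425.00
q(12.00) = 1638.00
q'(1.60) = 0.68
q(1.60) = -13.10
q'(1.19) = -2.75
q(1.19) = -12.64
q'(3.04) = 20.72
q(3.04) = 0.81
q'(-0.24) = -6.83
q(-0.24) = -4.33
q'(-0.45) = -6.39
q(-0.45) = -2.94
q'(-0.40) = -6.52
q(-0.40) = -3.26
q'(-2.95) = 19.11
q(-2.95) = -11.02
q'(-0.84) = -4.88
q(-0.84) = -0.71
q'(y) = (y - 3)*(y + 1) + (y - 3)*(y + 2) + (y + 1)*(y + 2)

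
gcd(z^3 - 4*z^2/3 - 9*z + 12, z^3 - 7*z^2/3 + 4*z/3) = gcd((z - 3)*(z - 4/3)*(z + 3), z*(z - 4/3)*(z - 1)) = z - 4/3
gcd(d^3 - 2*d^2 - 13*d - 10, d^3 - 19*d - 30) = d^2 - 3*d - 10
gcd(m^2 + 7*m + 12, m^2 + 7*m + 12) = m^2 + 7*m + 12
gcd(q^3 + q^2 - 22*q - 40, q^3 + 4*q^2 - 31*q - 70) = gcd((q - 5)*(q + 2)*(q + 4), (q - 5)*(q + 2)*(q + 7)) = q^2 - 3*q - 10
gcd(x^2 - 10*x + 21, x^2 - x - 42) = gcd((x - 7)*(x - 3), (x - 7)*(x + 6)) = x - 7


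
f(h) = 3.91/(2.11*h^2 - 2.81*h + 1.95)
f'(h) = 3.91*(2.81 - 4.22*h)/(2.11*h^2 - 2.81*h + 1.95)^2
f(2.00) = 0.82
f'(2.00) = -0.97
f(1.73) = 1.15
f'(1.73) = -1.52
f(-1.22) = 0.46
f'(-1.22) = 0.43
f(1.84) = 1.00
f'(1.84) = -1.26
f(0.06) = 2.19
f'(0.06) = 3.12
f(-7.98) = 0.02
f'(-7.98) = 0.01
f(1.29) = 2.13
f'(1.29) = -3.05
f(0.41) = 3.39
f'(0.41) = 3.18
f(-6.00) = 0.04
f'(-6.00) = 0.01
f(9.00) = 0.03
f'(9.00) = -0.01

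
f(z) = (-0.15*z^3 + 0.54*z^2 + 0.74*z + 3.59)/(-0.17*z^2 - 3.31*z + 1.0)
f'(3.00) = 0.27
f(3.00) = -0.63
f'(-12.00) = -5.71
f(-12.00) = 20.42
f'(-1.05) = 0.37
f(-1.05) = 0.84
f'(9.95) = 0.44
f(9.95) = 1.71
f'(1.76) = 0.55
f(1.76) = -1.07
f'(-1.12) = 0.30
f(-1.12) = 0.81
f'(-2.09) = -0.19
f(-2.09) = 0.80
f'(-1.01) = 0.41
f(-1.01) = 0.85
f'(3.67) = 0.26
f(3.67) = -0.46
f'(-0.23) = 3.90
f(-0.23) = 1.97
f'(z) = (0.34*z + 3.31)*(-0.15*z^3 + 0.54*z^2 + 0.74*z + 3.59)/(-0.17*z^2 - 3.31*z + 1.0)^2 + (-0.45*z^2 + 1.08*z + 0.74)/(-0.17*z^2 - 3.31*z + 1.0) = (0.0255*z^4 + 0.993*z^3 - 2.1116*z^2 + 2.3006*z + 12.6229)/(0.0289*z^4 + 1.1254*z^3 + 10.6161*z^2 - 6.62*z + 1.0)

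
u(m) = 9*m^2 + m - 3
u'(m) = 18*m + 1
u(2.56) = 58.54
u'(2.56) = 47.08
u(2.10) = 38.79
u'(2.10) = 38.80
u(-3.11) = 80.94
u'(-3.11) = -54.98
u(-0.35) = -2.25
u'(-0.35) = -5.30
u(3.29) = 97.71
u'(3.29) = 60.22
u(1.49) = 18.47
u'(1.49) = 27.82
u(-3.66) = 113.90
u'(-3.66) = -64.88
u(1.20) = 11.16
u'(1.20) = 22.60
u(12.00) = 1305.00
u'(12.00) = 217.00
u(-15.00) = 2007.00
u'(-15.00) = -269.00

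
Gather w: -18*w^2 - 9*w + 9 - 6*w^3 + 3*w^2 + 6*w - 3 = -6*w^3 - 15*w^2 - 3*w + 6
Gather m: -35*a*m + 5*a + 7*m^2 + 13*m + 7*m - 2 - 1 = 5*a + 7*m^2 + m*(20 - 35*a) - 3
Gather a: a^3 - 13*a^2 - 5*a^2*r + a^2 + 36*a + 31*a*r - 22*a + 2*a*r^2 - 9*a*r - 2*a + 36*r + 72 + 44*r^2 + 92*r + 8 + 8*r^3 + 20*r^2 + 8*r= a^3 + a^2*(-5*r - 12) + a*(2*r^2 + 22*r + 12) + 8*r^3 + 64*r^2 + 136*r + 80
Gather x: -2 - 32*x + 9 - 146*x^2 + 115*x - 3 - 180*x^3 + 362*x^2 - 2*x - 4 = -180*x^3 + 216*x^2 + 81*x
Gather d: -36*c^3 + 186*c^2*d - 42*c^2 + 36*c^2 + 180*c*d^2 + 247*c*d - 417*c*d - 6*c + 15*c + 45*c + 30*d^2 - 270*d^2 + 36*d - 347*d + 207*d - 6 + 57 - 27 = -36*c^3 - 6*c^2 + 54*c + d^2*(180*c - 240) + d*(186*c^2 - 170*c - 104) + 24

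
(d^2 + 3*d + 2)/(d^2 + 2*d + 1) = (d + 2)/(d + 1)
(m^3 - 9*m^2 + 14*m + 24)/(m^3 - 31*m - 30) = (m - 4)/(m + 5)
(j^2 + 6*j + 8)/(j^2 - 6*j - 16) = (j + 4)/(j - 8)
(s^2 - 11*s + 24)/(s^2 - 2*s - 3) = (s - 8)/(s + 1)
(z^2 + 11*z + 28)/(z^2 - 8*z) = (z^2 + 11*z + 28)/(z*(z - 8))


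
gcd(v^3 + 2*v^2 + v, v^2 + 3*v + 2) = v + 1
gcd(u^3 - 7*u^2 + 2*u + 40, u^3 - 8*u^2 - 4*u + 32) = u + 2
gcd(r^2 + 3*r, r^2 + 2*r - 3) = r + 3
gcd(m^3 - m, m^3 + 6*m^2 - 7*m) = m^2 - m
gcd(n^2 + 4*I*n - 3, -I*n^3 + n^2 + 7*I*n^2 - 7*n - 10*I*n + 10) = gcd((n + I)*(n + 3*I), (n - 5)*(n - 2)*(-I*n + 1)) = n + I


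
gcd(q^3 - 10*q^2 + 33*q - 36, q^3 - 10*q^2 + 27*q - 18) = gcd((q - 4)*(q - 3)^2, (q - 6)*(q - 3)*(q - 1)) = q - 3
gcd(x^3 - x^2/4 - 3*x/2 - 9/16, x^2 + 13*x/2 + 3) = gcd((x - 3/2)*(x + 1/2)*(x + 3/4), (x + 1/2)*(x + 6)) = x + 1/2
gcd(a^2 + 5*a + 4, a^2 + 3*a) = 1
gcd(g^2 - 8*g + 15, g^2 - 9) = g - 3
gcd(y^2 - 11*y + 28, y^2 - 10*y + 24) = y - 4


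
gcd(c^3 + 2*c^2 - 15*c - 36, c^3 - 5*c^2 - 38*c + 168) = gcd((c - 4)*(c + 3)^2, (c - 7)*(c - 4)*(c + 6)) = c - 4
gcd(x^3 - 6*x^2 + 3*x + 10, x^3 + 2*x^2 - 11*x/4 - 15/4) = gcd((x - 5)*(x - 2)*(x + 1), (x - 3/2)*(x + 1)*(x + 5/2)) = x + 1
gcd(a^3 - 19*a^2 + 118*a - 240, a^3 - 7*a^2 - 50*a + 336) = a^2 - 14*a + 48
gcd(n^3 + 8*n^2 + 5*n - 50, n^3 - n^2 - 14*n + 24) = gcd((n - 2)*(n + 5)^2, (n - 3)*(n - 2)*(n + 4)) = n - 2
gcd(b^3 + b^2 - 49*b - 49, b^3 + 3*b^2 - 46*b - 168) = b - 7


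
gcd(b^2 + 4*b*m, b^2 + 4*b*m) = b^2 + 4*b*m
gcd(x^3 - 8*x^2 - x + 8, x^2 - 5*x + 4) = x - 1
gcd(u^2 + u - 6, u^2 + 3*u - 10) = u - 2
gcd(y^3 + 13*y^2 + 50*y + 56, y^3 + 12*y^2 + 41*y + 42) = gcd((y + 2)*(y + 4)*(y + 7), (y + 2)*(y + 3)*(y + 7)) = y^2 + 9*y + 14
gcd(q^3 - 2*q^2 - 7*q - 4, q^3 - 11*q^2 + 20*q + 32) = q^2 - 3*q - 4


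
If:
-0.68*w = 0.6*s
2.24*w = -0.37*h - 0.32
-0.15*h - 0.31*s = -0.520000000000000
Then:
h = 2.26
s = 0.58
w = -0.52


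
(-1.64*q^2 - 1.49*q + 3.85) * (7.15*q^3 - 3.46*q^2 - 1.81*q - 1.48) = -11.726*q^5 - 4.9791*q^4 + 35.6513*q^3 - 8.1969*q^2 - 4.7633*q - 5.698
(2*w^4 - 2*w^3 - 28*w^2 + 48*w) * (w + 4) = 2*w^5 + 6*w^4 - 36*w^3 - 64*w^2 + 192*w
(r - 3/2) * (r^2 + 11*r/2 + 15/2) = r^3 + 4*r^2 - 3*r/4 - 45/4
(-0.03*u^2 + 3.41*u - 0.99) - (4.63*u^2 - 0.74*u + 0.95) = -4.66*u^2 + 4.15*u - 1.94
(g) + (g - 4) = 2*g - 4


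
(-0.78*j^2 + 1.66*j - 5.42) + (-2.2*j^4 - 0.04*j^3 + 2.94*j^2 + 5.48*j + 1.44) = -2.2*j^4 - 0.04*j^3 + 2.16*j^2 + 7.14*j - 3.98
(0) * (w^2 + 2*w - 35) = 0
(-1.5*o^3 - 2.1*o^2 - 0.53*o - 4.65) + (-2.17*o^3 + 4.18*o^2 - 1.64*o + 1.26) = -3.67*o^3 + 2.08*o^2 - 2.17*o - 3.39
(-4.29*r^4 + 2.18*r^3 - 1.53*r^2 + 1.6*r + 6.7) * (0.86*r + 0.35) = -3.6894*r^5 + 0.3733*r^4 - 0.5528*r^3 + 0.8405*r^2 + 6.322*r + 2.345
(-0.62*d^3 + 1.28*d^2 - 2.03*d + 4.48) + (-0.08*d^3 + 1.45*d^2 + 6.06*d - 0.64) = -0.7*d^3 + 2.73*d^2 + 4.03*d + 3.84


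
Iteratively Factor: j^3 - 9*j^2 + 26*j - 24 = (j - 4)*(j^2 - 5*j + 6) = (j - 4)*(j - 2)*(j - 3)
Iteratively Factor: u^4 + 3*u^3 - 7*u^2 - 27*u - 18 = (u - 3)*(u^3 + 6*u^2 + 11*u + 6) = (u - 3)*(u + 3)*(u^2 + 3*u + 2) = (u - 3)*(u + 1)*(u + 3)*(u + 2)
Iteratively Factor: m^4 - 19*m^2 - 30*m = (m + 3)*(m^3 - 3*m^2 - 10*m) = m*(m + 3)*(m^2 - 3*m - 10) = m*(m - 5)*(m + 3)*(m + 2)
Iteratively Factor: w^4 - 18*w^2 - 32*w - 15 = (w + 1)*(w^3 - w^2 - 17*w - 15) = (w + 1)*(w + 3)*(w^2 - 4*w - 5) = (w - 5)*(w + 1)*(w + 3)*(w + 1)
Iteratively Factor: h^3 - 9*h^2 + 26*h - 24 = (h - 2)*(h^2 - 7*h + 12) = (h - 3)*(h - 2)*(h - 4)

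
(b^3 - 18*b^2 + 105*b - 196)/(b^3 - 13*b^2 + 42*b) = (b^2 - 11*b + 28)/(b*(b - 6))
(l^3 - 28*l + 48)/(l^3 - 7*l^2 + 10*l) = (l^2 + 2*l - 24)/(l*(l - 5))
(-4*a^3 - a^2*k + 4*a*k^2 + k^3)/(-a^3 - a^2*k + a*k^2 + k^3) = (4*a + k)/(a + k)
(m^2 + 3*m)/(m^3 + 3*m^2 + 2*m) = (m + 3)/(m^2 + 3*m + 2)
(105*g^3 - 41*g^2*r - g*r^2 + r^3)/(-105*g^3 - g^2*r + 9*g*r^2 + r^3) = (-5*g + r)/(5*g + r)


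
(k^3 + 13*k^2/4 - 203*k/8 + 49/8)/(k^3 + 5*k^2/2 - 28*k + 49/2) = (k - 1/4)/(k - 1)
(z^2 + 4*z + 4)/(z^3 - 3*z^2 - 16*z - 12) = (z + 2)/(z^2 - 5*z - 6)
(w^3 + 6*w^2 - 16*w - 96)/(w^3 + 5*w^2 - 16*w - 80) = (w + 6)/(w + 5)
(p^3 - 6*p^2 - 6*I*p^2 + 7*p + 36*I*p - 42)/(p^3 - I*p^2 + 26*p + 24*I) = (p^2 - p*(6 + 7*I) + 42*I)/(p^2 - 2*I*p + 24)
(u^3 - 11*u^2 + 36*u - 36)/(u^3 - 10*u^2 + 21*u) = (u^2 - 8*u + 12)/(u*(u - 7))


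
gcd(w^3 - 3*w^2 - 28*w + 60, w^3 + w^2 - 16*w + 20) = w^2 + 3*w - 10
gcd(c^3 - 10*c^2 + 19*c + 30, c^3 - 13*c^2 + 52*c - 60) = c^2 - 11*c + 30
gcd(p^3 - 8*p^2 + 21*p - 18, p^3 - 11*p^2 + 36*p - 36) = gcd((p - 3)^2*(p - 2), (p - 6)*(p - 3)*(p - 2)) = p^2 - 5*p + 6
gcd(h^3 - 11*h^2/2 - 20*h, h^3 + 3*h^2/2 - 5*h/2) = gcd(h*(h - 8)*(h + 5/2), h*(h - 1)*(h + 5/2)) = h^2 + 5*h/2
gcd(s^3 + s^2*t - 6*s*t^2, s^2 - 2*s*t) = s^2 - 2*s*t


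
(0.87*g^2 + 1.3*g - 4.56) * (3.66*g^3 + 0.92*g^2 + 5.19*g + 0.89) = 3.1842*g^5 + 5.5584*g^4 - 10.9783*g^3 + 3.3261*g^2 - 22.5094*g - 4.0584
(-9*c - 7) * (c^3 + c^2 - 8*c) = -9*c^4 - 16*c^3 + 65*c^2 + 56*c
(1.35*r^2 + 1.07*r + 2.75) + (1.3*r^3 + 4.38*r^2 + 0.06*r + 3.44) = 1.3*r^3 + 5.73*r^2 + 1.13*r + 6.19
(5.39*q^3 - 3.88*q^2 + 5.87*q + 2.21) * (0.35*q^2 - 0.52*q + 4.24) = 1.8865*q^5 - 4.1608*q^4 + 26.9257*q^3 - 18.7301*q^2 + 23.7396*q + 9.3704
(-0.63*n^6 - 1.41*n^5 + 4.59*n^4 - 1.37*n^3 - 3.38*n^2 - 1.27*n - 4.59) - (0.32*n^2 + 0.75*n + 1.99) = -0.63*n^6 - 1.41*n^5 + 4.59*n^4 - 1.37*n^3 - 3.7*n^2 - 2.02*n - 6.58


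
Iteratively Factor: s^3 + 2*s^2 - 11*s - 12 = (s - 3)*(s^2 + 5*s + 4) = (s - 3)*(s + 4)*(s + 1)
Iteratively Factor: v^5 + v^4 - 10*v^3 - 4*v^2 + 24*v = (v + 3)*(v^4 - 2*v^3 - 4*v^2 + 8*v) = (v + 2)*(v + 3)*(v^3 - 4*v^2 + 4*v) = (v - 2)*(v + 2)*(v + 3)*(v^2 - 2*v) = v*(v - 2)*(v + 2)*(v + 3)*(v - 2)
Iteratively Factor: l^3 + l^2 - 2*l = (l + 2)*(l^2 - l) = (l - 1)*(l + 2)*(l)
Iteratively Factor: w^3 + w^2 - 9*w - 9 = (w + 3)*(w^2 - 2*w - 3) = (w - 3)*(w + 3)*(w + 1)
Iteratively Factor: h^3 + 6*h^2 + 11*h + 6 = (h + 2)*(h^2 + 4*h + 3) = (h + 2)*(h + 3)*(h + 1)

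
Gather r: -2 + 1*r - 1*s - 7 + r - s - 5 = 2*r - 2*s - 14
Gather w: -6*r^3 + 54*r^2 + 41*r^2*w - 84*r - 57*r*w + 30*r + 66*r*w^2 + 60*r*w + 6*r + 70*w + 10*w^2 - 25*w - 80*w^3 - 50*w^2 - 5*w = -6*r^3 + 54*r^2 - 48*r - 80*w^3 + w^2*(66*r - 40) + w*(41*r^2 + 3*r + 40)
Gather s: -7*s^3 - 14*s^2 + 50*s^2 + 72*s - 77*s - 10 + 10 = -7*s^3 + 36*s^2 - 5*s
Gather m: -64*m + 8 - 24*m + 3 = 11 - 88*m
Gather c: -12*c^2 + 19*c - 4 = -12*c^2 + 19*c - 4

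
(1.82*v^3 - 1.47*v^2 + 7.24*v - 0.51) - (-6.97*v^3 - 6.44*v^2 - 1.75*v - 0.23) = 8.79*v^3 + 4.97*v^2 + 8.99*v - 0.28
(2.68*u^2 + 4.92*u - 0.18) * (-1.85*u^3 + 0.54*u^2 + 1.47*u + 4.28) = -4.958*u^5 - 7.6548*u^4 + 6.9294*u^3 + 18.6056*u^2 + 20.793*u - 0.7704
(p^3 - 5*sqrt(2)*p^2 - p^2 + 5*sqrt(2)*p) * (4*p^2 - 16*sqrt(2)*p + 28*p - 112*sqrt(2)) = 4*p^5 - 36*sqrt(2)*p^4 + 24*p^4 - 216*sqrt(2)*p^3 + 132*p^3 + 252*sqrt(2)*p^2 + 960*p^2 - 1120*p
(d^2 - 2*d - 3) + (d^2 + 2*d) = 2*d^2 - 3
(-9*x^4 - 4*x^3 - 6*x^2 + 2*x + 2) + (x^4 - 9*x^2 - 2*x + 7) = -8*x^4 - 4*x^3 - 15*x^2 + 9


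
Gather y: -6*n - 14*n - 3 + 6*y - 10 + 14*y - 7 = -20*n + 20*y - 20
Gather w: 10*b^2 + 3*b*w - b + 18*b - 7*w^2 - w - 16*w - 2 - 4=10*b^2 + 17*b - 7*w^2 + w*(3*b - 17) - 6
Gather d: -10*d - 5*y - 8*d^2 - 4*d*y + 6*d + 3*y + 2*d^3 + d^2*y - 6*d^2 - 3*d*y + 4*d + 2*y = 2*d^3 + d^2*(y - 14) - 7*d*y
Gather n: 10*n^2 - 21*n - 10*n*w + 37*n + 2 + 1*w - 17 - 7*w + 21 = 10*n^2 + n*(16 - 10*w) - 6*w + 6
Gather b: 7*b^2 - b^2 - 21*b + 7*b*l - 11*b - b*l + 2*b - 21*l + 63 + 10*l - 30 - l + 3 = 6*b^2 + b*(6*l - 30) - 12*l + 36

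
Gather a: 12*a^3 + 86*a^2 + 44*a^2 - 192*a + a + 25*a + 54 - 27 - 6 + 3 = 12*a^3 + 130*a^2 - 166*a + 24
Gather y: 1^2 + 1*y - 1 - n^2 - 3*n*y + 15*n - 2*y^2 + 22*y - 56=-n^2 + 15*n - 2*y^2 + y*(23 - 3*n) - 56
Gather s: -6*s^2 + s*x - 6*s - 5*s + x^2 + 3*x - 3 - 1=-6*s^2 + s*(x - 11) + x^2 + 3*x - 4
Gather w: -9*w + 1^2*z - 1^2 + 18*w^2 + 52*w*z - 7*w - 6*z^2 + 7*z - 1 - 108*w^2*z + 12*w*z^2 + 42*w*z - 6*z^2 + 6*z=w^2*(18 - 108*z) + w*(12*z^2 + 94*z - 16) - 12*z^2 + 14*z - 2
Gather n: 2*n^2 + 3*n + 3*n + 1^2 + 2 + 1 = 2*n^2 + 6*n + 4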